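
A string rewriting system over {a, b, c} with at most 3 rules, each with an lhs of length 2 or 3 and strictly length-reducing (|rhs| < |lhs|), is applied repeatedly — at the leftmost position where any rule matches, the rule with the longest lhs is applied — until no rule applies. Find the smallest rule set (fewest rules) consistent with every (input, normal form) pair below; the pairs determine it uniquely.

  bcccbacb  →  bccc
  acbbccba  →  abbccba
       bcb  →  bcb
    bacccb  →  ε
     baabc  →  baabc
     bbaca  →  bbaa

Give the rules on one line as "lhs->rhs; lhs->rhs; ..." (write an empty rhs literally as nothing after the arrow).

ac->a; bab->

  | bcccbacb => bcccbab => bccc
  | acbbccba => abbccba
  | bcb
  | bacccb => baccb => bacb => bab => ε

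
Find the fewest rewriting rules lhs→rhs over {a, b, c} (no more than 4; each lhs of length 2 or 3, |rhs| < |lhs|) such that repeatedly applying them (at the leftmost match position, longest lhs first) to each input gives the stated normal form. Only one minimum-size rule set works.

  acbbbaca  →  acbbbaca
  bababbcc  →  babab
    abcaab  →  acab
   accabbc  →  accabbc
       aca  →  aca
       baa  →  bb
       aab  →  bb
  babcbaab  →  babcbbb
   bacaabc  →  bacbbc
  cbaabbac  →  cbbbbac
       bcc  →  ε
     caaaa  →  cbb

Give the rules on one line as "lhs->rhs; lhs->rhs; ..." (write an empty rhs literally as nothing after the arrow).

aa->b; bca->c; bcc->

  | acbbbaca
  | bababbcc => babab
  | abcaab => acab
  | accabbc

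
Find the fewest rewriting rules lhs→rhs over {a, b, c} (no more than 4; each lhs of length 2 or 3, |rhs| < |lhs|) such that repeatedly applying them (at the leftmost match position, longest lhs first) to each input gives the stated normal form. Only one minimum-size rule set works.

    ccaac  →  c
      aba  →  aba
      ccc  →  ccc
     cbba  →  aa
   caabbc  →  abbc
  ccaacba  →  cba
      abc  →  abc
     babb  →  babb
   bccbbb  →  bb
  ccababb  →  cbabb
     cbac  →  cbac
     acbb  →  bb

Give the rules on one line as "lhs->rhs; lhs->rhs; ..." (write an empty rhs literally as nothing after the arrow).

acb->b; ca->; cbb->a

  | ccaac => cac => c
  | aba
  | ccc
  | cbba => aa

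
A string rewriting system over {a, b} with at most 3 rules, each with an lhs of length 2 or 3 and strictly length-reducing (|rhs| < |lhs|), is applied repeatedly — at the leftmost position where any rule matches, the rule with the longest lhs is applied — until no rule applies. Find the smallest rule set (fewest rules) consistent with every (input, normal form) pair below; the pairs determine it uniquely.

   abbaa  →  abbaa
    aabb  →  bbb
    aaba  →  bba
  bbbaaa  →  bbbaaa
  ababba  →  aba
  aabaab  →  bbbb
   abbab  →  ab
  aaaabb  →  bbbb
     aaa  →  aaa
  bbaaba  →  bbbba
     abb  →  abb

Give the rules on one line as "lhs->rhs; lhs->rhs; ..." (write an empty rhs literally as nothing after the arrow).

aab->bb; bab->

  | abbaa
  | aabb => bbb
  | aaba => bba
  | bbbaaa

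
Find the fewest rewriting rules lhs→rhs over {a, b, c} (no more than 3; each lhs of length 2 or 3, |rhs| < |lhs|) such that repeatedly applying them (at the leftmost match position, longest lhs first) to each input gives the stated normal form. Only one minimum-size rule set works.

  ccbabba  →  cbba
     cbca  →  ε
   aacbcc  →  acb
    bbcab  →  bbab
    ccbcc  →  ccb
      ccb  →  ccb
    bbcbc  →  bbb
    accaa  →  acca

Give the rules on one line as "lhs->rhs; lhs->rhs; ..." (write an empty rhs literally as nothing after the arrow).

  | ccbabba => cbba
  | cbca => cba => ε
  | aacbcc => acbcc => acbc => acb
  | bbcab => bbab

aa->a; bc->b; cba->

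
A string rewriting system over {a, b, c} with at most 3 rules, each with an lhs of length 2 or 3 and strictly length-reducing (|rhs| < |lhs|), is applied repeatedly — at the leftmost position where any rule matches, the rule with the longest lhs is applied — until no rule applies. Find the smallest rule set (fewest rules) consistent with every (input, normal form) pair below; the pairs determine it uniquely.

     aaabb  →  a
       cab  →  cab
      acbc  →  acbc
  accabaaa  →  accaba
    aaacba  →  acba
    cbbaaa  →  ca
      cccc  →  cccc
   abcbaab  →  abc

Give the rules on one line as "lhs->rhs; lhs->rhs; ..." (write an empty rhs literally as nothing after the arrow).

aa->; bb->

  | aaabb => abb => a
  | cab
  | acbc
  | accabaaa => accaba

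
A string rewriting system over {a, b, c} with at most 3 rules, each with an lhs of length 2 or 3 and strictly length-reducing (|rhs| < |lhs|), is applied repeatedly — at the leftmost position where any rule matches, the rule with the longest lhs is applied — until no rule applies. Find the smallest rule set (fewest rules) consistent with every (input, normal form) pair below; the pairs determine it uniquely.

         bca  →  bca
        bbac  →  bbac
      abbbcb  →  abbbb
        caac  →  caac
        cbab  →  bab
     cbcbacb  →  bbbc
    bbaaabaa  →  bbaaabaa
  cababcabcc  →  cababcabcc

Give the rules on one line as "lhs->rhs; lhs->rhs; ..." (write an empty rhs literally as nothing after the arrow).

acb->bc; cb->b

  | bca
  | bbac
  | abbbcb => abbbb
  | caac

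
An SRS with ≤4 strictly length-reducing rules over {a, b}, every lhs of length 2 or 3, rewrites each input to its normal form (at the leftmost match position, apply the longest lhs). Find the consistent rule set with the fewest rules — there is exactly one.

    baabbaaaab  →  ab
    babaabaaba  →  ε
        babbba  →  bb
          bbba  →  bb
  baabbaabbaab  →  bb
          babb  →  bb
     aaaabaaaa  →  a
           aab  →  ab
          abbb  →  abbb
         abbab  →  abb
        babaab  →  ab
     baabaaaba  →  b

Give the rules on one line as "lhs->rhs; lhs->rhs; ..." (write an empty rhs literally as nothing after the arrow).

  | baabbaaaab => abbaaaab => abaaab => baab => ab
  | babaabaaba => baabaaba => abaaba => baba => ba => ε
  | babbba => bbba => bb
  | bbba => bb

aa->a; aba->b; ba->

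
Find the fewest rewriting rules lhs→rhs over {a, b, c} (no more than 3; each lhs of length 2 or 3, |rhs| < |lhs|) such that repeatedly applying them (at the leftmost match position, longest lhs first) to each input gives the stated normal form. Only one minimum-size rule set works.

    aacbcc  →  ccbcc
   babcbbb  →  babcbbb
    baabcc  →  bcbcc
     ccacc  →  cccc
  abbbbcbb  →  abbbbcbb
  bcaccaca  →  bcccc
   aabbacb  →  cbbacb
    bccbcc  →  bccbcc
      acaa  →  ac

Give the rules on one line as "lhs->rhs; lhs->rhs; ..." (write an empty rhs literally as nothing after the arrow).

aa->c; ca->c

  | aacbcc => ccbcc
  | babcbbb
  | baabcc => bcbcc
  | ccacc => cccc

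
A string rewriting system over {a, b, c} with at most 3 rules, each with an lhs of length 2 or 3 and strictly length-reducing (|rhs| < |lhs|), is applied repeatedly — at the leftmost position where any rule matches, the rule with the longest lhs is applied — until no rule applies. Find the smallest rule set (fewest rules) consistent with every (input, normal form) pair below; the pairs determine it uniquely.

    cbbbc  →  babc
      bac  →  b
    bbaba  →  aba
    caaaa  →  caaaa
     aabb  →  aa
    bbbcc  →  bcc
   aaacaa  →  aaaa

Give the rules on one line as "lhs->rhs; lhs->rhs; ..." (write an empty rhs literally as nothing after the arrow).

  | cbbbc => babc
  | bac => b
  | bbaba => aba
  | caaaa

ac->; bb->; cbb->ba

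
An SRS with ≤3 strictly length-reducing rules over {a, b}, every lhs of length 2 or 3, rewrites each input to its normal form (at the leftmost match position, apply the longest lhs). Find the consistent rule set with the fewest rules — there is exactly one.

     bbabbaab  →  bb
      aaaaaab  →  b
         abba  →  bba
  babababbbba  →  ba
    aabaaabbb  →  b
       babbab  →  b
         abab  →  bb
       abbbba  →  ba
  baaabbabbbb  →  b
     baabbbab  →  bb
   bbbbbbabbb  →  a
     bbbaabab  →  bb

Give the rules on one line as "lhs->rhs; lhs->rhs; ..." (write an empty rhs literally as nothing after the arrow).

ab->b; bbb->a

  | bbabbaab => bbbbaab => abaab => baab => bab => bb
  | aaaaaab => aaaaab => aaaab => aaab => aab => ab => b
  | abba => bba
  | babababbbba => bbababbbba => bbbabbbba => aabbbba => abbbba => bbbba => aba => ba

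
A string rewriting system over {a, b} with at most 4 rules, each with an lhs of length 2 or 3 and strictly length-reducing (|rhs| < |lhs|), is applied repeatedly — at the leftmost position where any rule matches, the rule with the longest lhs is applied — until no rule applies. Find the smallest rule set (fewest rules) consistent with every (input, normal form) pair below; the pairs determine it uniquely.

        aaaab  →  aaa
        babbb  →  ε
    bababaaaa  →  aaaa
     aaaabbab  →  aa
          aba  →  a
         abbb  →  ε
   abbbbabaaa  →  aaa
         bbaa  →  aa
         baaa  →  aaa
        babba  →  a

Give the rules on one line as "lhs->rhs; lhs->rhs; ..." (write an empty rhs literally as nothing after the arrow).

  | aaaab => aaa
  | babbb => abbb => bb => ε
  | bababaaaa => ababaaaa => abaaaa => aaaa
  | aaaabbab => aaabab => aaab => aa

ab->; ba->a; bb->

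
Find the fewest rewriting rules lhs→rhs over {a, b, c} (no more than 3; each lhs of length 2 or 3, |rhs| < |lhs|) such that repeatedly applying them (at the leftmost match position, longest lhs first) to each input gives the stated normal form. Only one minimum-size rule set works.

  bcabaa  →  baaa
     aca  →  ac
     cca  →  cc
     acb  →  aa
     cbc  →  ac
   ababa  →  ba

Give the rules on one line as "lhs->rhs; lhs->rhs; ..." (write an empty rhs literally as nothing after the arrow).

  | bcabaa => bcbaa => baaa
  | aca => ac
  | cca => cc
  | acb => aa

aba->; ca->c; cb->a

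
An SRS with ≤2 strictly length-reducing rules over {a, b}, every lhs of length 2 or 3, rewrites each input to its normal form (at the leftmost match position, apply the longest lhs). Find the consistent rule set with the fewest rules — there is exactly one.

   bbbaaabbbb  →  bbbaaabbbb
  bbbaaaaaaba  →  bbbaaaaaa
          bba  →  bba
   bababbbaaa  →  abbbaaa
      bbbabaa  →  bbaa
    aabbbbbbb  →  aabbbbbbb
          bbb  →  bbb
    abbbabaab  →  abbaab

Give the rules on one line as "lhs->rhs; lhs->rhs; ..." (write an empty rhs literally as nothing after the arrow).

aba->a; bab->

  | bbbaaabbbb
  | bbbaaaaaaba => bbbaaaaaa
  | bba
  | bababbbaaa => abbbaaa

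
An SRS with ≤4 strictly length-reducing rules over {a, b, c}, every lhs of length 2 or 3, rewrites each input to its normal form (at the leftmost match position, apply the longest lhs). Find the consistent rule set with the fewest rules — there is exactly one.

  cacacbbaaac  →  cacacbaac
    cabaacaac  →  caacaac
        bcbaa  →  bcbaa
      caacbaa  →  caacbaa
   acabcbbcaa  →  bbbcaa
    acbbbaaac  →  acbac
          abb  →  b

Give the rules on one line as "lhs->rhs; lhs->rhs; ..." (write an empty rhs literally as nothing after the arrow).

ab->; acc->b; bba->b

  | cacacbbaaac => cacacbaac
  | cabaacaac => caacaac
  | bcbaa
  | caacbaa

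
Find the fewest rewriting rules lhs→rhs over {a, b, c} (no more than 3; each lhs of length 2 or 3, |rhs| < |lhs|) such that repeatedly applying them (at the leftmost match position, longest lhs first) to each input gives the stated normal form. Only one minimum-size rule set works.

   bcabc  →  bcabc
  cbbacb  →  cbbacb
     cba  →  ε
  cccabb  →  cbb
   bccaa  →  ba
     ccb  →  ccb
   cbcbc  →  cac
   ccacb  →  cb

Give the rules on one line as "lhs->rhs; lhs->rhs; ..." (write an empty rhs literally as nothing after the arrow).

  | bcabc
  | cbbacb
  | cba => ε
  | cccabb => cbb

bcb->a; cba->; cca->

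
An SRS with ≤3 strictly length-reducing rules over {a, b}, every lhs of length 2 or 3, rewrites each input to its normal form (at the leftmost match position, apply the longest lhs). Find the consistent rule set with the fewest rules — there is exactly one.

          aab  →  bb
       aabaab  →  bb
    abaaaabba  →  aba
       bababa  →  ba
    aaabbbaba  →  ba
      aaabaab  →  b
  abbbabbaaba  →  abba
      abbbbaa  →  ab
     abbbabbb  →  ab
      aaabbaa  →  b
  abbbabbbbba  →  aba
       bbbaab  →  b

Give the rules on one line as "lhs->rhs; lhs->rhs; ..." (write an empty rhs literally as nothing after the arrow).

  | aab => bb
  | aabaab => bbaab => bbbb => bb
  | abaaaabba => abbaabba => abbbbba => abbba => aba
  | bababa => baba => ba

aa->b; bab->b; bbb->b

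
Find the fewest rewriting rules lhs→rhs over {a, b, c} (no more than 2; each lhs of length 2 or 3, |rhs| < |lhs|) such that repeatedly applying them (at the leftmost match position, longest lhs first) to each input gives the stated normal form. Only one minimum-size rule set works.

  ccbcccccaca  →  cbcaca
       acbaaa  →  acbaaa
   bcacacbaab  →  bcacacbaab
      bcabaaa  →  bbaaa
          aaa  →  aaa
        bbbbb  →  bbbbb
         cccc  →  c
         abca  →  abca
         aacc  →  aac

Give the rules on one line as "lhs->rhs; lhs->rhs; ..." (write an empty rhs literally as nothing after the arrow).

  | ccbcccccaca => cbcccccaca => cbccccaca => cbcccaca => cbccaca => cbcaca
  | acbaaa
  | bcacacbaab
  | bcabaaa => bbaaa

cab->b; cc->c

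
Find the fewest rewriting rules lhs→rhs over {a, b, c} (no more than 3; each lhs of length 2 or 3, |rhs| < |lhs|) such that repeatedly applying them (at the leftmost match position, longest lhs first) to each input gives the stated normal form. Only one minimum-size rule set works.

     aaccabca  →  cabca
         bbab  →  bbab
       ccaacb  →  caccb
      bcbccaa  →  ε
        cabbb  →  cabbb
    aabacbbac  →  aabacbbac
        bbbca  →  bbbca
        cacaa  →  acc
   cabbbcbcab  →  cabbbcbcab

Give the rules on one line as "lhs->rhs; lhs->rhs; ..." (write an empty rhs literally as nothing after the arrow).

  | aaccabca => cabca
  | bbab
  | ccaacb => caccb
  | bcbccaa => bccaaa => caaaa => acaa => aac => ε

aac->; bcc->ca; caa->ac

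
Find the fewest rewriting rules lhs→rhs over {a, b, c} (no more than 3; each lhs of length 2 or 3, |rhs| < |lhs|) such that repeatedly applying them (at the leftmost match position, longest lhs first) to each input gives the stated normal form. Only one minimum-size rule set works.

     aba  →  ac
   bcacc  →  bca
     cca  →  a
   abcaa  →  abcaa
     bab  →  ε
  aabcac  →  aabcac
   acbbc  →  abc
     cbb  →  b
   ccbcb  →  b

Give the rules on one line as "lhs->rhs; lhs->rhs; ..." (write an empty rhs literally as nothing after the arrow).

ba->c; cb->; cc->

  | aba => ac
  | bcacc => bca
  | cca => a
  | abcaa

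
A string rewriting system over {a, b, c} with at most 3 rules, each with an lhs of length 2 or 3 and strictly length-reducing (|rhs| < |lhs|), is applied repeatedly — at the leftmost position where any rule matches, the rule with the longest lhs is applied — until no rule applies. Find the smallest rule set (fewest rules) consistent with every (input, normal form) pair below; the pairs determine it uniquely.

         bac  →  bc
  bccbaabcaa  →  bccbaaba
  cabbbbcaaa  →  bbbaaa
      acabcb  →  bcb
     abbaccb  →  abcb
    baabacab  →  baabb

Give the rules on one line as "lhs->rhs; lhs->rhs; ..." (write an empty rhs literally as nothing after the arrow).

  | bac => bc
  | bccbaabcaa => bccbaaba
  | cabbbbcaaa => bbbbcaaa => bbbaaa
  | acabcb => cabcb => bcb

ac->c; bbc->b; ca->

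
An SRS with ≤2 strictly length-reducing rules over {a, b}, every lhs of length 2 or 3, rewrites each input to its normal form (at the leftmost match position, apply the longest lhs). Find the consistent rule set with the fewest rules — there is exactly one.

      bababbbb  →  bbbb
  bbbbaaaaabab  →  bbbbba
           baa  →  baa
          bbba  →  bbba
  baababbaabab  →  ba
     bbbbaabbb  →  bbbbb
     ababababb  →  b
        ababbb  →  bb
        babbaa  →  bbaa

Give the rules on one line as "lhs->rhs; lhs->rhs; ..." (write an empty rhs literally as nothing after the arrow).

  | bababbbb => babbbb => bbbb
  | bbbbaaaaabab => bbbbbaabab => bbbbbaab => bbbbba
  | baa
  | bbba

aaa->b; ab->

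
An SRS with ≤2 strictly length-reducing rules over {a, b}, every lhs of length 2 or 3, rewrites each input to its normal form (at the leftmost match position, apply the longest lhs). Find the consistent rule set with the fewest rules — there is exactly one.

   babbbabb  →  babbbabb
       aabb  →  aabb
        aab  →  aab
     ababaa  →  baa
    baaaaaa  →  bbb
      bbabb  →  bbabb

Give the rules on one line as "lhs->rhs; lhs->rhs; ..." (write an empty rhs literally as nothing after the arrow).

aaa->b; aba->

  | babbbabb
  | aabb
  | aab
  | ababaa => baa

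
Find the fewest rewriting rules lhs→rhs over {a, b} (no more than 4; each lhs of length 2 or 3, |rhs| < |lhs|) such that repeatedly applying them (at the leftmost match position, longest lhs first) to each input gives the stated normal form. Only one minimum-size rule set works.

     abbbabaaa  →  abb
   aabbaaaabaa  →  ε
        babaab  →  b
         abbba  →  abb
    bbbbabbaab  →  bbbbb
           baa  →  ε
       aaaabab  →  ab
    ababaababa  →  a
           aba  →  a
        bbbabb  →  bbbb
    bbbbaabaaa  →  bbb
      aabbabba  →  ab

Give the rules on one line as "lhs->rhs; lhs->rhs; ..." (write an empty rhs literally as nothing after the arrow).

  | abbbabaaa => abbbaaa => abbbaa => abbba => abb
  | aabbaaaabaa => aabaaaabaa => aaaaaabaa => aaaabaa => aabaa => aaaa => aa => ε
  | babaab => baab => bab => b
  | abbba => abb

aa->; aab->aa; ba->; baa->ba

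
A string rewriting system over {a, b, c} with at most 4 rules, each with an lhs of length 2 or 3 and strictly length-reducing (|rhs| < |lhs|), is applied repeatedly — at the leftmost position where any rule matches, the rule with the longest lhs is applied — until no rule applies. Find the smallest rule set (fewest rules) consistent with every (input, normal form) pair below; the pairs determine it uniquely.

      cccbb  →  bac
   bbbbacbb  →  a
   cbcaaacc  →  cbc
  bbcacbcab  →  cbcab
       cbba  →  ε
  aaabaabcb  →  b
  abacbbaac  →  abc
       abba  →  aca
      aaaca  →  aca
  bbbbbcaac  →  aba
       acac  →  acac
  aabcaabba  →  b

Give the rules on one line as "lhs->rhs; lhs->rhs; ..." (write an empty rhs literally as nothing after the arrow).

aa->; bb->c; cc->a; ccc->ba

  | cccbb => babb => bac
  | bbbbacbb => cbbacbb => ccacbb => aacbb => cbb => cc => a
  | cbcaaacc => cbcacc => cbcaa => cbc
  | bbcacbcab => ccacbcab => aacbcab => cbcab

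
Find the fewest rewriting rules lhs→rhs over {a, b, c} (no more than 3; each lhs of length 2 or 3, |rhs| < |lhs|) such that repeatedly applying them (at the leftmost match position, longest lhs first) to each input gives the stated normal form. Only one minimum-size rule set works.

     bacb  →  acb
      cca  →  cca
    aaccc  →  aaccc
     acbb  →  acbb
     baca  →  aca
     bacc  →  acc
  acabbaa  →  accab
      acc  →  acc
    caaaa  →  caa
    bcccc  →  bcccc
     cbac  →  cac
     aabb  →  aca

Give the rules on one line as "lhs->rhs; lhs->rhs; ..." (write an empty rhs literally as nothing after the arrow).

  | bacb => acb
  | cca
  | aaccc
  | acbb

aaa->ab; abb->ca; ba->a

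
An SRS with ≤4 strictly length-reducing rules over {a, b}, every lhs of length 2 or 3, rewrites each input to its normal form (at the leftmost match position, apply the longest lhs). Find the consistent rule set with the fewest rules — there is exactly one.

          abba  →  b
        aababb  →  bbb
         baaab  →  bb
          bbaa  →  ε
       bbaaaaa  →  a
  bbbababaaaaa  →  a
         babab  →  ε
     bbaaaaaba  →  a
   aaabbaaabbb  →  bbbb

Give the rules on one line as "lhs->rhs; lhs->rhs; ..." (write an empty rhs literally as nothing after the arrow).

aa->; ab->; ba->b; bba->a

  | abba => ba => b
  | aababb => babb => bbb
  | baaab => baab => bab => bb
  | bbaa => aa => ε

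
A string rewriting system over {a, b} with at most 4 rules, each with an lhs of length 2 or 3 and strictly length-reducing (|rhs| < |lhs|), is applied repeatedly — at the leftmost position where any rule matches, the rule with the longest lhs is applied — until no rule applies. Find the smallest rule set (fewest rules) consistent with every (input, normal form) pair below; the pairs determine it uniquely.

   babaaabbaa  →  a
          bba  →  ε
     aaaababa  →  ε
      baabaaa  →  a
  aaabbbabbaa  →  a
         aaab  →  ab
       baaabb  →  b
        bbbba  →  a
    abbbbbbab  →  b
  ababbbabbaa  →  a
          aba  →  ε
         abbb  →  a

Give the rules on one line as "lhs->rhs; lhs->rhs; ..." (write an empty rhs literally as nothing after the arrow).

aa->; abb->b; ba->a; bb->a

  | babaaabbaa => abaaabbaa => aaaabbaa => aabbaa => bbaa => aaa => a
  | bba => aa => ε
  | aaaababa => aababa => baba => aba => aa => ε
  | baabaaa => aabaaa => baaa => aaa => a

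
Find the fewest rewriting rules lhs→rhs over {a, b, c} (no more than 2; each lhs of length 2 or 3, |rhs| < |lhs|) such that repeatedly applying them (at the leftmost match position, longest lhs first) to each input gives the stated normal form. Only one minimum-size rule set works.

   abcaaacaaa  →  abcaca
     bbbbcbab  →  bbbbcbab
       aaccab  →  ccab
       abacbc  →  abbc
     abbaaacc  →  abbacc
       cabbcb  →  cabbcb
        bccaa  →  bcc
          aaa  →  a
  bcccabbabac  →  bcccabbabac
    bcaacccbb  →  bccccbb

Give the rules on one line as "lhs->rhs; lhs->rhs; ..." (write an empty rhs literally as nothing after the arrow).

  | abcaaacaaa => abcacaaa => abcaca
  | bbbbcbab
  | aaccab => ccab
  | abacbc => abbc

aa->; acb->b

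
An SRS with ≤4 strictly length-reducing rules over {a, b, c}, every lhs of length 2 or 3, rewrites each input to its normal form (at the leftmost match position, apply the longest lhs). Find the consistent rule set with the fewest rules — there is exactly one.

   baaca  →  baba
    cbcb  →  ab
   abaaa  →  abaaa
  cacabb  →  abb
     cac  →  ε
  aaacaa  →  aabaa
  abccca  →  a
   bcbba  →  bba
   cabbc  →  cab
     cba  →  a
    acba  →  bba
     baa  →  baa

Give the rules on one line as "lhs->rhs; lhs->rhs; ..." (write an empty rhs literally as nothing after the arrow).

  | baaca => baba
  | cbcb => ab
  | abaaa
  | cacabb => cbabb => abb

ac->b; bc->; cb->; cbc->a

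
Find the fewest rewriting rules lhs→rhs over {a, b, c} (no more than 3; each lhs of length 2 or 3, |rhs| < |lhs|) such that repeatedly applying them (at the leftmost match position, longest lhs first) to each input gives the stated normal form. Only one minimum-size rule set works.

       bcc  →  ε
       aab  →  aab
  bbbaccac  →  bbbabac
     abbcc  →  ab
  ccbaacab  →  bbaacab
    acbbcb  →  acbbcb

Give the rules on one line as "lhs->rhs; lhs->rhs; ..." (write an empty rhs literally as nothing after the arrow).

bcc->; cc->b

  | bcc => ε
  | aab
  | bbbaccac => bbbabac
  | abbcc => ab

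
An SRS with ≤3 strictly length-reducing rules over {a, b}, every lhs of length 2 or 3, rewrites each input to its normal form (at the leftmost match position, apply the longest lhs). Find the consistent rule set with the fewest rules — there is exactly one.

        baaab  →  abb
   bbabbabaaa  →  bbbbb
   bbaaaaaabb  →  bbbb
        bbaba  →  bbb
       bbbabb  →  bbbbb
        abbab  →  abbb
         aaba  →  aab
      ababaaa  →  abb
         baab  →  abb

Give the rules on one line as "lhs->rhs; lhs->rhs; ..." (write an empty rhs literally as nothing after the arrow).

  | baaab => abab => abb
  | bbabbabaaa => bbbbabaaa => bbbbbaaa => bbbbaba => bbbbba => bbbbb
  | bbaaaaaabb => babaaaabb => bbaaaabb => babaabb => bbaabb => babbb => bbbb
  | bbaba => bbba => bbb

ba->b; baa->ab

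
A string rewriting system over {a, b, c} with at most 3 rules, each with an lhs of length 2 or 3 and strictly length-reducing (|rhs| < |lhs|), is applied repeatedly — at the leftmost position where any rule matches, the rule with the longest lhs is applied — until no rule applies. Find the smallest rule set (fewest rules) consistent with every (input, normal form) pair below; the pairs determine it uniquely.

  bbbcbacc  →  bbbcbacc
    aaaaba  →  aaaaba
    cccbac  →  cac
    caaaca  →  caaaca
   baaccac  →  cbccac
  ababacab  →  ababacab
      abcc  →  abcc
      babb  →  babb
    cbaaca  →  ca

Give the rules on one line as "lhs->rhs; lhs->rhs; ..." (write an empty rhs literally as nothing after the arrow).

baa->cb; ccb->

  | bbbcbacc
  | aaaaba
  | cccbac => cac
  | caaaca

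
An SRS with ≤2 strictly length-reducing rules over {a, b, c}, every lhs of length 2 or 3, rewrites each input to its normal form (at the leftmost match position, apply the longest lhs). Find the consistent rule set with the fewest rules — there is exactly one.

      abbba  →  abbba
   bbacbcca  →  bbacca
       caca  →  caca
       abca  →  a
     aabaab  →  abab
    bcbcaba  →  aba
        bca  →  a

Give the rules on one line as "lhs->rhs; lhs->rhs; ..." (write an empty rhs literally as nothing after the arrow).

  | abbba
  | bbacbcca => bbacca
  | caca
  | abca => aa => a

aa->a; bc->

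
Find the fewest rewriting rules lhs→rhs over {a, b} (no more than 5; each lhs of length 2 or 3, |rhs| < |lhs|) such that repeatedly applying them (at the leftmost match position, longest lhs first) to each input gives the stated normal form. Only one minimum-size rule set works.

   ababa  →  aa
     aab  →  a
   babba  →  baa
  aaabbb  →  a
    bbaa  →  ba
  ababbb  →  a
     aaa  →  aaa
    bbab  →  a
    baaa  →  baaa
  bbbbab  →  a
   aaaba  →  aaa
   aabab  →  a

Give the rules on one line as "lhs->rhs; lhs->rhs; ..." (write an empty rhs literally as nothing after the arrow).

aab->a; ab->a; bb->a; bba->b

  | ababa => aaba => aa
  | aab => a
  | babba => baba => baa
  | aaabbb => aabb => ab => a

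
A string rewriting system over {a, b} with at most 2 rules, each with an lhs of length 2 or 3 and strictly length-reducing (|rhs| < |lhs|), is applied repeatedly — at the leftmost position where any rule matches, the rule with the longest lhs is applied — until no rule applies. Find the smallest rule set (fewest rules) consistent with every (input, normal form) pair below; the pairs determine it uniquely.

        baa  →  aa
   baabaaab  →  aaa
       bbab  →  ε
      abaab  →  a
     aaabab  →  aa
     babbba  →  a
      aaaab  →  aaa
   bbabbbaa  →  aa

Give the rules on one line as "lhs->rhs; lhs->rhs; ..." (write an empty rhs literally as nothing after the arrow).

ab->; ba->a

  | baa => aa
  | baabaaab => aabaaab => aaaab => aaa
  | bbab => bab => ab => ε
  | abaab => aab => a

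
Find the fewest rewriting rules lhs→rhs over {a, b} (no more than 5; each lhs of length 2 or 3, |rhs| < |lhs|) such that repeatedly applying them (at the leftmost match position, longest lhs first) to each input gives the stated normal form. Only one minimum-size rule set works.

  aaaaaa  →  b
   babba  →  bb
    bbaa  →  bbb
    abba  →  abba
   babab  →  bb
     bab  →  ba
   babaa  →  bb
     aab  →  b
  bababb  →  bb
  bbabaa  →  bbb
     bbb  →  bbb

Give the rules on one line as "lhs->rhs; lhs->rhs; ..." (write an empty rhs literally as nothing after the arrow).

aa->b; aaa->aa; aab->aa; bab->ba

  | aaaaaa => aaaaa => aaaa => aaa => aa => b
  | babba => baba => baa => bb
  | bbaa => bbb
  | abba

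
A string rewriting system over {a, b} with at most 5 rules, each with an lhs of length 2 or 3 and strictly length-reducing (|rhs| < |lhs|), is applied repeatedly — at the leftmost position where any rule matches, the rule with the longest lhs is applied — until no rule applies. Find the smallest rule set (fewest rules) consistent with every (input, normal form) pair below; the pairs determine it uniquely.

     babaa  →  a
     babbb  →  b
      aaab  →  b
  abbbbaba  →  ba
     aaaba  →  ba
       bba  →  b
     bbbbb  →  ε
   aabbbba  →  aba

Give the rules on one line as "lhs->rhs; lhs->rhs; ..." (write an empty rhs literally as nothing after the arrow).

aa->b; aab->; bab->aa; bb->a

  | babaa => aaaa => baa => bb => a
  | babbb => aabb => b
  | aaab => bab => aa => b
  | abbbbaba => aabbaba => baba => aaa => ba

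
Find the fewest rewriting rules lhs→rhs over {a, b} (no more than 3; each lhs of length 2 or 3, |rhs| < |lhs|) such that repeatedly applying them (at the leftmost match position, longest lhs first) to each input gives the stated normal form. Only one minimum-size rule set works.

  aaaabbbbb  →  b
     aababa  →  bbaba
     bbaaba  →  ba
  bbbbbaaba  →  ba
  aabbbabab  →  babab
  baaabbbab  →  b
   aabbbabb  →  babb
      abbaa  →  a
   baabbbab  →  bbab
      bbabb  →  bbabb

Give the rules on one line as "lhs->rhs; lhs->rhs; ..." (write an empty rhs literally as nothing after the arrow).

aa->b; bbb->

  | aaaabbbbb => baabbbbb => bbbbbbb => bbbb => b
  | aababa => bbaba
  | bbaaba => bbbba => ba
  | bbbbbaaba => bbaaba => bbbba => ba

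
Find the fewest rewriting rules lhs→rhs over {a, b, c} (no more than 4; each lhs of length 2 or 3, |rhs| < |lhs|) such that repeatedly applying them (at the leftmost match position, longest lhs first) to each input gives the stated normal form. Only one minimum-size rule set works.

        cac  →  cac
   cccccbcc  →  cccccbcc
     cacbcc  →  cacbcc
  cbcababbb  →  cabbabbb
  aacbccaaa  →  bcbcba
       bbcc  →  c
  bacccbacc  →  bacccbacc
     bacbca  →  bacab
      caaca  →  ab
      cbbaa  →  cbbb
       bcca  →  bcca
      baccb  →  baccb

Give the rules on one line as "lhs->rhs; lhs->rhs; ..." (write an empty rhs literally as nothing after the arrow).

aa->b; bbc->; bca->ab; caa->b

  | cac
  | cccccbcc
  | cacbcc
  | cbcababbb => cabbabbb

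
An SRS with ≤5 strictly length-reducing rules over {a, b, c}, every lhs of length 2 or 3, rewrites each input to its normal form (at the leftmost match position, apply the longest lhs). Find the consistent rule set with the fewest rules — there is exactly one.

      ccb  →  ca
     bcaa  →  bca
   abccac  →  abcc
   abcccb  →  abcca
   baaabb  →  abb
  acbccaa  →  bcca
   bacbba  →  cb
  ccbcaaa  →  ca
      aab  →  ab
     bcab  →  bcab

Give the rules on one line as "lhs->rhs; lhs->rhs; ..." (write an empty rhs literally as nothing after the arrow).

  | ccb => ca
  | bcaa => bca
  | abccac => abcc
  | abcccb => abcca

aa->a; ac->; ba->; ccb->ca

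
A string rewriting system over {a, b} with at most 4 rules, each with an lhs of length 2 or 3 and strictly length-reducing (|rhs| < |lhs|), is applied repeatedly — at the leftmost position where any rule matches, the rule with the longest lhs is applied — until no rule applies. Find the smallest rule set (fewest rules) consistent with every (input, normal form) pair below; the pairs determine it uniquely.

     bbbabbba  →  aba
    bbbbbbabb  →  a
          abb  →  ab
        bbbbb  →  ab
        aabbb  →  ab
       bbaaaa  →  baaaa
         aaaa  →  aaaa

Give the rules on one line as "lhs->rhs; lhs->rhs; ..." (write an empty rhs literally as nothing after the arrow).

  | bbbabbba => aabbba => abba => aba
  | bbbbbbabb => abbbabb => aaabb => aab => a
  | abb => ab
  | bbbbb => abb => ab

aab->a; bb->b; bbb->a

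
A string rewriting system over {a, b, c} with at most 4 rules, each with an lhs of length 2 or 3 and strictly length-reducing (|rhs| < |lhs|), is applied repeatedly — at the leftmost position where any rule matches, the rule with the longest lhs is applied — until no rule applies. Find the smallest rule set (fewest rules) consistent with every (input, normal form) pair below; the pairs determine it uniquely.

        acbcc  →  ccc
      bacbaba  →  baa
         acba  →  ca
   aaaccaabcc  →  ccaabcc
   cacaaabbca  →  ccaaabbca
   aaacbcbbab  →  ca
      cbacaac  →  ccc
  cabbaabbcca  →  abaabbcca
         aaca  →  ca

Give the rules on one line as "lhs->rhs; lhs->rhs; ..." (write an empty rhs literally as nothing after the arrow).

  | acbcc => cbcc => ccc
  | bacbaba => bcbaba => bcaba => baa
  | acba => cba => ca
  | aaaccaabcc => aaccaabcc => accaabcc => ccaabcc

ac->c; cab->a; cb->c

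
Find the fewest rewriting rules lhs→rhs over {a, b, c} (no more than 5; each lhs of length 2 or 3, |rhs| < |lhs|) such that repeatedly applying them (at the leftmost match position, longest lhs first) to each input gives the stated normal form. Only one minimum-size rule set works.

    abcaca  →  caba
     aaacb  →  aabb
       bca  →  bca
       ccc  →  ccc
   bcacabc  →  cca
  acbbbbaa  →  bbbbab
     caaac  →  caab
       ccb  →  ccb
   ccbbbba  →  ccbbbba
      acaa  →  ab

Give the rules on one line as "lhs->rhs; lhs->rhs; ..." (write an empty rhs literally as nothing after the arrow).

abc->ca; ac->b; baa->ab; bcb->c

  | abcaca => caaca => caba
  | aaacb => aabb
  | bca
  | ccc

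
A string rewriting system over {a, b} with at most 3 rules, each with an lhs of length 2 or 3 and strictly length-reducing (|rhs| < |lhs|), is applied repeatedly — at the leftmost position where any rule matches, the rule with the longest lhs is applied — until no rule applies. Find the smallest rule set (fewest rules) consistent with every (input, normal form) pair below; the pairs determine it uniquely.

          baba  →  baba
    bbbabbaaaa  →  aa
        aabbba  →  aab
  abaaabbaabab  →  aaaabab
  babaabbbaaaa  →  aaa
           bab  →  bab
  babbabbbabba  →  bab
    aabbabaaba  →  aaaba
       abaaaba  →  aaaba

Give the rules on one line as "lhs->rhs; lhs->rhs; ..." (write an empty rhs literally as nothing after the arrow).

  | baba
  | bbbabbaaaa => bbbaaaa => baaa => aa
  | aabbba => aab
  | abaaabbaabab => aaabbaabab => aaaabab

baa->a; bba->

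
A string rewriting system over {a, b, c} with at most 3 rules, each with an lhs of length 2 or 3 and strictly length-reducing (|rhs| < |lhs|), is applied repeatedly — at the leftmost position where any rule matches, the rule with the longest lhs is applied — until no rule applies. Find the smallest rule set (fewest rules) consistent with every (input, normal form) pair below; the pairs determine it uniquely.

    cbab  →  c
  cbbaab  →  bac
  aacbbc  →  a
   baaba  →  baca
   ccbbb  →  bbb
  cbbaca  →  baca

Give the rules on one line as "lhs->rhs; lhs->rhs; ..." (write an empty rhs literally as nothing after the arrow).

ab->c; cb->; cc->

  | cbab => ab => c
  | cbbaab => baab => bac
  | aacbbc => aabc => acc => a
  | baaba => baca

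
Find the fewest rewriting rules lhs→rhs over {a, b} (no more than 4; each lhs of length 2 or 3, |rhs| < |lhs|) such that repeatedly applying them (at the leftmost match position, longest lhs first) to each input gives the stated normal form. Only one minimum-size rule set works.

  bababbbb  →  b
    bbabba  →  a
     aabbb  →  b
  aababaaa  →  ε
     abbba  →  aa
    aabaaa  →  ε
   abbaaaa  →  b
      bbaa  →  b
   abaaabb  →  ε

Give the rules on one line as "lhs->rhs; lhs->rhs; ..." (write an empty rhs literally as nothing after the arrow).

aaa->b; ab->; ba->; bb->a

  | bababbbb => babbbb => bbbb => abb => b
  | bbabba => aabba => aba => a
  | aabbb => abb => b
  | aababaaa => aabaaa => aaaa => ba => ε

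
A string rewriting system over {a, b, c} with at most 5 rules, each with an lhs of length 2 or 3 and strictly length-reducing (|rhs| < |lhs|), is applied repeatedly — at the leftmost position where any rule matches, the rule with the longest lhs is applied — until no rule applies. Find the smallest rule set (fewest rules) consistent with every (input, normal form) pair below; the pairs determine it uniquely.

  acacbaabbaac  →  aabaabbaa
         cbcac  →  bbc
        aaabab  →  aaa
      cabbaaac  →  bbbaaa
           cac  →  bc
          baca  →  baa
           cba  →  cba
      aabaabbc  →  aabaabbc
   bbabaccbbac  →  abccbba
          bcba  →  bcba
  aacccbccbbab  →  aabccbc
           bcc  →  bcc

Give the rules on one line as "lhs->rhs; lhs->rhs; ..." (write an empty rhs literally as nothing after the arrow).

  | acacbaabbaac => aacbaabbaac => aabaabbaac => aabaabbaa
  | cbcac => cabc => bbc
  | aaabab => aaac => aaa
  | cabbaaac => bbbaaac => bbbaaa

ac->a; bab->c; bca->ab; ca->b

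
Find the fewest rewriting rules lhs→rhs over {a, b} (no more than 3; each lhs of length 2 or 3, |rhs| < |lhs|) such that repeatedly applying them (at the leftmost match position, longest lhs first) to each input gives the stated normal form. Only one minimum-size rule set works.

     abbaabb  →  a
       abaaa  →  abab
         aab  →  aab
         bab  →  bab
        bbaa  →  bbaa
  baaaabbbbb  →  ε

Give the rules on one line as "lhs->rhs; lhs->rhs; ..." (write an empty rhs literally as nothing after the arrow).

  | abbaabb => aabb => a
  | abaaa => abab
  | aab
  | bab

aaa->ab; abb->; bbb->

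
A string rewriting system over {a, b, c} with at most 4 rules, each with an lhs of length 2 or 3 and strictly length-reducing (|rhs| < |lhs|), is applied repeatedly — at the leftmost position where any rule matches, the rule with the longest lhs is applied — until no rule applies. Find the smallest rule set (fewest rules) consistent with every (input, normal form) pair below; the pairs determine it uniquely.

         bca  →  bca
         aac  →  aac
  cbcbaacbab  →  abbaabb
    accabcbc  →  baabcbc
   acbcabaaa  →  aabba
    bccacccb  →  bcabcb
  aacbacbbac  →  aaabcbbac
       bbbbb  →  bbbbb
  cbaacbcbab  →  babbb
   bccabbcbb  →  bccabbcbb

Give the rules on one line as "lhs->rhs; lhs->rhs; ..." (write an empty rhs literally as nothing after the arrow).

  | bca
  | aac
  | cbcbaacbab => cbabacbab => abbacbab => abbaabb
  | accabcbc => baabcbc

aba->b; acc->ba; cba->ab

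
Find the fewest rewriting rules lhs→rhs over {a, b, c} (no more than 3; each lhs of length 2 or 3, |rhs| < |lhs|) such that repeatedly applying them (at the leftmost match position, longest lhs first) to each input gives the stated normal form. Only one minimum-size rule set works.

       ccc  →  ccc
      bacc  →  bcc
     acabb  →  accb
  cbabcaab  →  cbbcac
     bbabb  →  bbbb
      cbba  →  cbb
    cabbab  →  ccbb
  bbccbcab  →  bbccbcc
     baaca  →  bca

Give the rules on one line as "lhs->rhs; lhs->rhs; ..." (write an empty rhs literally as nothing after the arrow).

  | ccc
  | bacc => bcc
  | acabb => accb
  | cbabcaab => cbbcaab => cbbcac

ab->c; ba->b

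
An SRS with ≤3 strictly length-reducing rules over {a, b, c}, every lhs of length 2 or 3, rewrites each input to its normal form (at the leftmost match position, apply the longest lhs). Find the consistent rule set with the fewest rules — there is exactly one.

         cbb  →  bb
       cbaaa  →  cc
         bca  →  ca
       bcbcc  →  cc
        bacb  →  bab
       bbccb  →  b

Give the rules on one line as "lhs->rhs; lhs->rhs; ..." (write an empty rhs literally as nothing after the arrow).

  | cbb => bb
  | cbaaa => baaa => bcc => cc
  | bca => ca
  | bcbcc => cbcc => bcc => cc

aaa->cc; bc->c; cb->b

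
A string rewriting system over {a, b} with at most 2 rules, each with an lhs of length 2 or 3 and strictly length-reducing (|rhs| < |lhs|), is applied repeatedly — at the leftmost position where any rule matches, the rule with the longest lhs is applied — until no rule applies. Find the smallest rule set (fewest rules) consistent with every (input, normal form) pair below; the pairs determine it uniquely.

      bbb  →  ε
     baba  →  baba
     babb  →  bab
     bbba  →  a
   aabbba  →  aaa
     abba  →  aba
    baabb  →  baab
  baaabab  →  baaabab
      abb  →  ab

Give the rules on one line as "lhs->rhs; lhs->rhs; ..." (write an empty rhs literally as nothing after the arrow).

bb->b; bbb->

  | bbb => ε
  | baba
  | babb => bab
  | bbba => a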